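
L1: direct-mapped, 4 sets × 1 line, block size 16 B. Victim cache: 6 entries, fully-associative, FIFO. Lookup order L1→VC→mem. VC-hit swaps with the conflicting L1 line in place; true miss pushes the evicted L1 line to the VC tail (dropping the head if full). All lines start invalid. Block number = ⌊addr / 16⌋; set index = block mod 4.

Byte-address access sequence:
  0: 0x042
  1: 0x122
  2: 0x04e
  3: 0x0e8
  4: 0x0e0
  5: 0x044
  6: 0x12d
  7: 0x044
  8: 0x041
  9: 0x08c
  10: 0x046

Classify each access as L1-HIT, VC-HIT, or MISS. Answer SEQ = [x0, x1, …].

#0 0x42→b4/s0 MISS; vc=[]
#1 0x122→b18/s2 MISS; vc=[]
#2 0x4e→b4/s0 L1-HIT; vc=[]
#3 0xe8→b14/s2 MISS; vc=[18]
#4 0xe0→b14/s2 L1-HIT; vc=[18]
#5 0x44→b4/s0 L1-HIT; vc=[18]
#6 0x12d→b18/s2 VC-HIT; vc=[14]
#7 0x44→b4/s0 L1-HIT; vc=[14]
#8 0x41→b4/s0 L1-HIT; vc=[14]
#9 0x8c→b8/s0 MISS; vc=[14,4]
#10 0x46→b4/s0 VC-HIT; vc=[14,8]

SEQ = [MISS, MISS, L1-HIT, MISS, L1-HIT, L1-HIT, VC-HIT, L1-HIT, L1-HIT, MISS, VC-HIT]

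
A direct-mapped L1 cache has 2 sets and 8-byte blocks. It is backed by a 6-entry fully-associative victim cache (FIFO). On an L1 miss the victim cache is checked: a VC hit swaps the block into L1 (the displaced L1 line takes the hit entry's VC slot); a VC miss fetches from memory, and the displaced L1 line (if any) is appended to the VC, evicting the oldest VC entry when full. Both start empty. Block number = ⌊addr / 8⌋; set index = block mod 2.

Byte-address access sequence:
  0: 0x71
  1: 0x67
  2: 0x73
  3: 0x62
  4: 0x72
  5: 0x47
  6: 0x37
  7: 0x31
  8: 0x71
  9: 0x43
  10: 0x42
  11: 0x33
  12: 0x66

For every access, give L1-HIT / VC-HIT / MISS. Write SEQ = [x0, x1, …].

0: 0x71 (blk 14, set 0) → MISS  vc=[]
1: 0x67 (blk 12, set 0) → MISS  vc=[14]
2: 0x73 (blk 14, set 0) → VC-HIT  vc=[12]
3: 0x62 (blk 12, set 0) → VC-HIT  vc=[14]
4: 0x72 (blk 14, set 0) → VC-HIT  vc=[12]
5: 0x47 (blk 8, set 0) → MISS  vc=[12, 14]
6: 0x37 (blk 6, set 0) → MISS  vc=[12, 14, 8]
7: 0x31 (blk 6, set 0) → L1-HIT  vc=[12, 14, 8]
8: 0x71 (blk 14, set 0) → VC-HIT  vc=[12, 6, 8]
9: 0x43 (blk 8, set 0) → VC-HIT  vc=[12, 6, 14]
10: 0x42 (blk 8, set 0) → L1-HIT  vc=[12, 6, 14]
11: 0x33 (blk 6, set 0) → VC-HIT  vc=[12, 8, 14]
12: 0x66 (blk 12, set 0) → VC-HIT  vc=[6, 8, 14]

SEQ = [MISS, MISS, VC-HIT, VC-HIT, VC-HIT, MISS, MISS, L1-HIT, VC-HIT, VC-HIT, L1-HIT, VC-HIT, VC-HIT]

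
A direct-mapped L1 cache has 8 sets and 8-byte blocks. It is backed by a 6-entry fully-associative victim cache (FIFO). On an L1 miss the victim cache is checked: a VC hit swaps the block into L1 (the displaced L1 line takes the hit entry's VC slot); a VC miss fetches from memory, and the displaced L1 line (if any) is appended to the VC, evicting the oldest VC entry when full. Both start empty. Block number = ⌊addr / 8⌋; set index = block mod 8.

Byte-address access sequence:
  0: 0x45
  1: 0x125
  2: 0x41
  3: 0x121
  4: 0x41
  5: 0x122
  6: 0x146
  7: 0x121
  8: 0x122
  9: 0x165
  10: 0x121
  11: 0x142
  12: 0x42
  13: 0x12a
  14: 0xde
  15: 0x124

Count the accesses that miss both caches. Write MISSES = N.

MISSES = 6

0: 0x45 (blk 8, set 0) → MISS  vc=[]
1: 0x125 (blk 36, set 4) → MISS  vc=[]
2: 0x41 (blk 8, set 0) → L1-HIT  vc=[]
3: 0x121 (blk 36, set 4) → L1-HIT  vc=[]
4: 0x41 (blk 8, set 0) → L1-HIT  vc=[]
5: 0x122 (blk 36, set 4) → L1-HIT  vc=[]
6: 0x146 (blk 40, set 0) → MISS  vc=[8]
7: 0x121 (blk 36, set 4) → L1-HIT  vc=[8]
8: 0x122 (blk 36, set 4) → L1-HIT  vc=[8]
9: 0x165 (blk 44, set 4) → MISS  vc=[8, 36]
10: 0x121 (blk 36, set 4) → VC-HIT  vc=[8, 44]
11: 0x142 (blk 40, set 0) → L1-HIT  vc=[8, 44]
12: 0x42 (blk 8, set 0) → VC-HIT  vc=[40, 44]
13: 0x12a (blk 37, set 5) → MISS  vc=[40, 44]
14: 0xde (blk 27, set 3) → MISS  vc=[40, 44]
15: 0x124 (blk 36, set 4) → L1-HIT  vc=[40, 44]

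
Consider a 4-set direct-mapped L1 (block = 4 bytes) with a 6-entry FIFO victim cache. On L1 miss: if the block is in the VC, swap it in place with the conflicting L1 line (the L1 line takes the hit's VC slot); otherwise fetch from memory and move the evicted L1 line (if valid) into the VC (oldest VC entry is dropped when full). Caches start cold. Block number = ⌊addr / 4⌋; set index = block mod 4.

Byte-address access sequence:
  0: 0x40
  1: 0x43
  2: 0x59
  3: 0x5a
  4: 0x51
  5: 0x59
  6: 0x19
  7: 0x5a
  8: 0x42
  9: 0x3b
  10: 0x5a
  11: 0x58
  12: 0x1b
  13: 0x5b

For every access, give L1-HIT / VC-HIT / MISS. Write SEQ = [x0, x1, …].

0: 0x40 (blk 16, set 0) → MISS  vc=[]
1: 0x43 (blk 16, set 0) → L1-HIT  vc=[]
2: 0x59 (blk 22, set 2) → MISS  vc=[]
3: 0x5a (blk 22, set 2) → L1-HIT  vc=[]
4: 0x51 (blk 20, set 0) → MISS  vc=[16]
5: 0x59 (blk 22, set 2) → L1-HIT  vc=[16]
6: 0x19 (blk 6, set 2) → MISS  vc=[16, 22]
7: 0x5a (blk 22, set 2) → VC-HIT  vc=[16, 6]
8: 0x42 (blk 16, set 0) → VC-HIT  vc=[20, 6]
9: 0x3b (blk 14, set 2) → MISS  vc=[20, 6, 22]
10: 0x5a (blk 22, set 2) → VC-HIT  vc=[20, 6, 14]
11: 0x58 (blk 22, set 2) → L1-HIT  vc=[20, 6, 14]
12: 0x1b (blk 6, set 2) → VC-HIT  vc=[20, 22, 14]
13: 0x5b (blk 22, set 2) → VC-HIT  vc=[20, 6, 14]

SEQ = [MISS, L1-HIT, MISS, L1-HIT, MISS, L1-HIT, MISS, VC-HIT, VC-HIT, MISS, VC-HIT, L1-HIT, VC-HIT, VC-HIT]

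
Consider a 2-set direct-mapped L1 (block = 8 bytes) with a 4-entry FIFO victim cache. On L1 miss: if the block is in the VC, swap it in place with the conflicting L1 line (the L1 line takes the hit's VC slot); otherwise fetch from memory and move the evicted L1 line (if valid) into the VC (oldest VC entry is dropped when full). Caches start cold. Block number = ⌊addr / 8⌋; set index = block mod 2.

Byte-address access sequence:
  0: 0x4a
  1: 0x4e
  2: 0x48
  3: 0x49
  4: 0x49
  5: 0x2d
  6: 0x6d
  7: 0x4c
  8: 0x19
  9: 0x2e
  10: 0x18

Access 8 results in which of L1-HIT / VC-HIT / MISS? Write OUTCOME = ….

  [0] addr=0x4a blk=9 s=1: MISS | VC []
  [1] addr=0x4e blk=9 s=1: L1-HIT | VC []
  [2] addr=0x48 blk=9 s=1: L1-HIT | VC []
  [3] addr=0x49 blk=9 s=1: L1-HIT | VC []
  [4] addr=0x49 blk=9 s=1: L1-HIT | VC []
  [5] addr=0x2d blk=5 s=1: MISS | VC [9]
  [6] addr=0x6d blk=13 s=1: MISS | VC [9, 5]
  [7] addr=0x4c blk=9 s=1: VC-HIT | VC [13, 5]
  [8] addr=0x19 blk=3 s=1: MISS | VC [13, 5, 9]
  [9] addr=0x2e blk=5 s=1: VC-HIT | VC [13, 3, 9]
  [10] addr=0x18 blk=3 s=1: VC-HIT | VC [13, 5, 9]

OUTCOME = MISS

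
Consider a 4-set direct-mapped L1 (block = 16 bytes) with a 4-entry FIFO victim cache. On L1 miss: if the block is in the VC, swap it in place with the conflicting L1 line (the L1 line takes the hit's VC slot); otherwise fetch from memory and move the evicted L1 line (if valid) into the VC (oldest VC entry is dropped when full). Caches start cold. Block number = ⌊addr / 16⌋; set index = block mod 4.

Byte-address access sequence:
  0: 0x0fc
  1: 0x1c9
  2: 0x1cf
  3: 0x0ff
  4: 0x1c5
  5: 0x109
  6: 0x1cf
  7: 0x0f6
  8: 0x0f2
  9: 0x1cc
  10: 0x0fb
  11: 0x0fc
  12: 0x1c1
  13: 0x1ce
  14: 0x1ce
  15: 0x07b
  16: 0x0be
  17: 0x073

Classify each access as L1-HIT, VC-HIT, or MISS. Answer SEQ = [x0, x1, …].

SEQ = [MISS, MISS, L1-HIT, L1-HIT, L1-HIT, MISS, VC-HIT, L1-HIT, L1-HIT, L1-HIT, L1-HIT, L1-HIT, L1-HIT, L1-HIT, L1-HIT, MISS, MISS, VC-HIT]

0: 0xfc (blk 15, set 3) → MISS  vc=[]
1: 0x1c9 (blk 28, set 0) → MISS  vc=[]
2: 0x1cf (blk 28, set 0) → L1-HIT  vc=[]
3: 0xff (blk 15, set 3) → L1-HIT  vc=[]
4: 0x1c5 (blk 28, set 0) → L1-HIT  vc=[]
5: 0x109 (blk 16, set 0) → MISS  vc=[28]
6: 0x1cf (blk 28, set 0) → VC-HIT  vc=[16]
7: 0xf6 (blk 15, set 3) → L1-HIT  vc=[16]
8: 0xf2 (blk 15, set 3) → L1-HIT  vc=[16]
9: 0x1cc (blk 28, set 0) → L1-HIT  vc=[16]
10: 0xfb (blk 15, set 3) → L1-HIT  vc=[16]
11: 0xfc (blk 15, set 3) → L1-HIT  vc=[16]
12: 0x1c1 (blk 28, set 0) → L1-HIT  vc=[16]
13: 0x1ce (blk 28, set 0) → L1-HIT  vc=[16]
14: 0x1ce (blk 28, set 0) → L1-HIT  vc=[16]
15: 0x7b (blk 7, set 3) → MISS  vc=[16, 15]
16: 0xbe (blk 11, set 3) → MISS  vc=[16, 15, 7]
17: 0x73 (blk 7, set 3) → VC-HIT  vc=[16, 15, 11]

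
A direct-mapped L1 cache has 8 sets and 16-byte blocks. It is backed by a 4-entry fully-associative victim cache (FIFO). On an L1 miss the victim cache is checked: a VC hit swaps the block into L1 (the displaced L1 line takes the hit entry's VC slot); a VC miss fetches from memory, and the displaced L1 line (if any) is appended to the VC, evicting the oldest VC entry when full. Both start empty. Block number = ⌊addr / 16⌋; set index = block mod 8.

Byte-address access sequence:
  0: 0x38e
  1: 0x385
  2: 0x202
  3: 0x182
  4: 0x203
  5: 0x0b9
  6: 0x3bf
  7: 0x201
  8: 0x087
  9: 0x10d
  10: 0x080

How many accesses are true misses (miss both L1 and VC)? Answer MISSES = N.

#0 0x38e→b56/s0 MISS; vc=[]
#1 0x385→b56/s0 L1-HIT; vc=[]
#2 0x202→b32/s0 MISS; vc=[56]
#3 0x182→b24/s0 MISS; vc=[56,32]
#4 0x203→b32/s0 VC-HIT; vc=[56,24]
#5 0xb9→b11/s3 MISS; vc=[56,24]
#6 0x3bf→b59/s3 MISS; vc=[56,24,11]
#7 0x201→b32/s0 L1-HIT; vc=[56,24,11]
#8 0x87→b8/s0 MISS; vc=[56,24,11,32]
#9 0x10d→b16/s0 MISS; vc=[24,11,32,8]
#10 0x80→b8/s0 VC-HIT; vc=[24,11,32,16]

MISSES = 7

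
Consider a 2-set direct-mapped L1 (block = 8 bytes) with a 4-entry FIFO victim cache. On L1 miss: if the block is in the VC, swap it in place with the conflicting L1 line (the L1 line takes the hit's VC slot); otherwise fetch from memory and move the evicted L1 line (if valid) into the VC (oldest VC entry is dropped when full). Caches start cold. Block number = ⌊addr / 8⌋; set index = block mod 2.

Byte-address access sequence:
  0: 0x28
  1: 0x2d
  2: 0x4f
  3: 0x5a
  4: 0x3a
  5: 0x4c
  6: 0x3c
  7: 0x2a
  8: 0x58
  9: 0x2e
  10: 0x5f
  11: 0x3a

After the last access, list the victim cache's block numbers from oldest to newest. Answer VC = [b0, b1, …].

VC = [11, 9, 5]

  [0] addr=0x28 blk=5 s=1: MISS | VC []
  [1] addr=0x2d blk=5 s=1: L1-HIT | VC []
  [2] addr=0x4f blk=9 s=1: MISS | VC [5]
  [3] addr=0x5a blk=11 s=1: MISS | VC [5, 9]
  [4] addr=0x3a blk=7 s=1: MISS | VC [5, 9, 11]
  [5] addr=0x4c blk=9 s=1: VC-HIT | VC [5, 7, 11]
  [6] addr=0x3c blk=7 s=1: VC-HIT | VC [5, 9, 11]
  [7] addr=0x2a blk=5 s=1: VC-HIT | VC [7, 9, 11]
  [8] addr=0x58 blk=11 s=1: VC-HIT | VC [7, 9, 5]
  [9] addr=0x2e blk=5 s=1: VC-HIT | VC [7, 9, 11]
  [10] addr=0x5f blk=11 s=1: VC-HIT | VC [7, 9, 5]
  [11] addr=0x3a blk=7 s=1: VC-HIT | VC [11, 9, 5]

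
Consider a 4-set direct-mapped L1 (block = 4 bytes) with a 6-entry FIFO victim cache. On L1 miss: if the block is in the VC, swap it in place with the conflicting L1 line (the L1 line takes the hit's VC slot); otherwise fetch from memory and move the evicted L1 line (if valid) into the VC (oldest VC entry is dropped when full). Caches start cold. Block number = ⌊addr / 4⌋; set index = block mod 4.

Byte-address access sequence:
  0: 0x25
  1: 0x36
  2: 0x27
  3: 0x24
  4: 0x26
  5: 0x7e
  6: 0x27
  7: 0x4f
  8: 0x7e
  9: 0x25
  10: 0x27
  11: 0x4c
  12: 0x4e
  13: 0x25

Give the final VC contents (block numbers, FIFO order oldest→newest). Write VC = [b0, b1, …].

VC = [13, 31]

  [0] addr=0x25 blk=9 s=1: MISS | VC []
  [1] addr=0x36 blk=13 s=1: MISS | VC [9]
  [2] addr=0x27 blk=9 s=1: VC-HIT | VC [13]
  [3] addr=0x24 blk=9 s=1: L1-HIT | VC [13]
  [4] addr=0x26 blk=9 s=1: L1-HIT | VC [13]
  [5] addr=0x7e blk=31 s=3: MISS | VC [13]
  [6] addr=0x27 blk=9 s=1: L1-HIT | VC [13]
  [7] addr=0x4f blk=19 s=3: MISS | VC [13, 31]
  [8] addr=0x7e blk=31 s=3: VC-HIT | VC [13, 19]
  [9] addr=0x25 blk=9 s=1: L1-HIT | VC [13, 19]
  [10] addr=0x27 blk=9 s=1: L1-HIT | VC [13, 19]
  [11] addr=0x4c blk=19 s=3: VC-HIT | VC [13, 31]
  [12] addr=0x4e blk=19 s=3: L1-HIT | VC [13, 31]
  [13] addr=0x25 blk=9 s=1: L1-HIT | VC [13, 31]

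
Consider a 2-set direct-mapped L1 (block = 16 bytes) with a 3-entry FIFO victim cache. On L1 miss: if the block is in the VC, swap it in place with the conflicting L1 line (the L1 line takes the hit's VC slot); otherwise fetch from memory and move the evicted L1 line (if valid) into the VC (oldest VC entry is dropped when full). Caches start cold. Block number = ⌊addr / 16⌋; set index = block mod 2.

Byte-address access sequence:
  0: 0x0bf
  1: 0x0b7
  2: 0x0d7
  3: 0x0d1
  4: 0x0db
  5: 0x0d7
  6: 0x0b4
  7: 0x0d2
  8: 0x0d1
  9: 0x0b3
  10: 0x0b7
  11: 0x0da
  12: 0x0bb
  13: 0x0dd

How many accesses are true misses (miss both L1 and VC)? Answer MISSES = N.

0: 0xbf (blk 11, set 1) → MISS  vc=[]
1: 0xb7 (blk 11, set 1) → L1-HIT  vc=[]
2: 0xd7 (blk 13, set 1) → MISS  vc=[11]
3: 0xd1 (blk 13, set 1) → L1-HIT  vc=[11]
4: 0xdb (blk 13, set 1) → L1-HIT  vc=[11]
5: 0xd7 (blk 13, set 1) → L1-HIT  vc=[11]
6: 0xb4 (blk 11, set 1) → VC-HIT  vc=[13]
7: 0xd2 (blk 13, set 1) → VC-HIT  vc=[11]
8: 0xd1 (blk 13, set 1) → L1-HIT  vc=[11]
9: 0xb3 (blk 11, set 1) → VC-HIT  vc=[13]
10: 0xb7 (blk 11, set 1) → L1-HIT  vc=[13]
11: 0xda (blk 13, set 1) → VC-HIT  vc=[11]
12: 0xbb (blk 11, set 1) → VC-HIT  vc=[13]
13: 0xdd (blk 13, set 1) → VC-HIT  vc=[11]

MISSES = 2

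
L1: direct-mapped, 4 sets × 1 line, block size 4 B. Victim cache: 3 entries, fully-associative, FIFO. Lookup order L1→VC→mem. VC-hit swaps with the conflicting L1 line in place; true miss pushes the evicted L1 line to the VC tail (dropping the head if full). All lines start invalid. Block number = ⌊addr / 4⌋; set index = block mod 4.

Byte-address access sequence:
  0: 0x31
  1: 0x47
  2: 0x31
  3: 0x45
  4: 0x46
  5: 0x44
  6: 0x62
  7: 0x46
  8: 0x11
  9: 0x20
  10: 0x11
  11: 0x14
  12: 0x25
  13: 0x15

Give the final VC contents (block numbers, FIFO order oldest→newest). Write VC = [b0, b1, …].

VC = [8, 17, 9]

0: 0x31 (blk 12, set 0) → MISS  vc=[]
1: 0x47 (blk 17, set 1) → MISS  vc=[]
2: 0x31 (blk 12, set 0) → L1-HIT  vc=[]
3: 0x45 (blk 17, set 1) → L1-HIT  vc=[]
4: 0x46 (blk 17, set 1) → L1-HIT  vc=[]
5: 0x44 (blk 17, set 1) → L1-HIT  vc=[]
6: 0x62 (blk 24, set 0) → MISS  vc=[12]
7: 0x46 (blk 17, set 1) → L1-HIT  vc=[12]
8: 0x11 (blk 4, set 0) → MISS  vc=[12, 24]
9: 0x20 (blk 8, set 0) → MISS  vc=[12, 24, 4]
10: 0x11 (blk 4, set 0) → VC-HIT  vc=[12, 24, 8]
11: 0x14 (blk 5, set 1) → MISS  vc=[24, 8, 17]
12: 0x25 (blk 9, set 1) → MISS  vc=[8, 17, 5]
13: 0x15 (blk 5, set 1) → VC-HIT  vc=[8, 17, 9]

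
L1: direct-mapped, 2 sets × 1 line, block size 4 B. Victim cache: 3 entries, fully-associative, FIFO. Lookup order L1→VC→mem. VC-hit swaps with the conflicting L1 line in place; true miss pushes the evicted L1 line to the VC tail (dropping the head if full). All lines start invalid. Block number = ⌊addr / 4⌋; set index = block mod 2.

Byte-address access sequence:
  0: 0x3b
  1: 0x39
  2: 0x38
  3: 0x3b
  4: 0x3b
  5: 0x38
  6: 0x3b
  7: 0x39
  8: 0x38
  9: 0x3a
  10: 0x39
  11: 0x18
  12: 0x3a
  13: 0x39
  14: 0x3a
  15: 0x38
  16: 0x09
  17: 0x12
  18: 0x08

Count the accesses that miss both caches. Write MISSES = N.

#0 0x3b→b14/s0 MISS; vc=[]
#1 0x39→b14/s0 L1-HIT; vc=[]
#2 0x38→b14/s0 L1-HIT; vc=[]
#3 0x3b→b14/s0 L1-HIT; vc=[]
#4 0x3b→b14/s0 L1-HIT; vc=[]
#5 0x38→b14/s0 L1-HIT; vc=[]
#6 0x3b→b14/s0 L1-HIT; vc=[]
#7 0x39→b14/s0 L1-HIT; vc=[]
#8 0x38→b14/s0 L1-HIT; vc=[]
#9 0x3a→b14/s0 L1-HIT; vc=[]
#10 0x39→b14/s0 L1-HIT; vc=[]
#11 0x18→b6/s0 MISS; vc=[14]
#12 0x3a→b14/s0 VC-HIT; vc=[6]
#13 0x39→b14/s0 L1-HIT; vc=[6]
#14 0x3a→b14/s0 L1-HIT; vc=[6]
#15 0x38→b14/s0 L1-HIT; vc=[6]
#16 0x9→b2/s0 MISS; vc=[6,14]
#17 0x12→b4/s0 MISS; vc=[6,14,2]
#18 0x8→b2/s0 VC-HIT; vc=[6,14,4]

MISSES = 4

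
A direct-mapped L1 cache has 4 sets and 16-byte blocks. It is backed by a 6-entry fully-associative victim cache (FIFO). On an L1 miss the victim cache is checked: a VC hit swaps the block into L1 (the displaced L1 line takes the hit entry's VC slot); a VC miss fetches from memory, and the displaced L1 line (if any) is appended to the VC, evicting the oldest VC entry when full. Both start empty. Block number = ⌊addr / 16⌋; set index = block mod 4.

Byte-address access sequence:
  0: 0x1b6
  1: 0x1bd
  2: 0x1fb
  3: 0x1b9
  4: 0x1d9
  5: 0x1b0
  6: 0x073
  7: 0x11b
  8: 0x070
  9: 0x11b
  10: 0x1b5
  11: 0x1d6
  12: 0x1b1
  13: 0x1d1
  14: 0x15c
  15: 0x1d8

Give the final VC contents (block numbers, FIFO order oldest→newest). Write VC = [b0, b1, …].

VC = [31, 7, 17, 21]

  [0] addr=0x1b6 blk=27 s=3: MISS | VC []
  [1] addr=0x1bd blk=27 s=3: L1-HIT | VC []
  [2] addr=0x1fb blk=31 s=3: MISS | VC [27]
  [3] addr=0x1b9 blk=27 s=3: VC-HIT | VC [31]
  [4] addr=0x1d9 blk=29 s=1: MISS | VC [31]
  [5] addr=0x1b0 blk=27 s=3: L1-HIT | VC [31]
  [6] addr=0x73 blk=7 s=3: MISS | VC [31, 27]
  [7] addr=0x11b blk=17 s=1: MISS | VC [31, 27, 29]
  [8] addr=0x70 blk=7 s=3: L1-HIT | VC [31, 27, 29]
  [9] addr=0x11b blk=17 s=1: L1-HIT | VC [31, 27, 29]
  [10] addr=0x1b5 blk=27 s=3: VC-HIT | VC [31, 7, 29]
  [11] addr=0x1d6 blk=29 s=1: VC-HIT | VC [31, 7, 17]
  [12] addr=0x1b1 blk=27 s=3: L1-HIT | VC [31, 7, 17]
  [13] addr=0x1d1 blk=29 s=1: L1-HIT | VC [31, 7, 17]
  [14] addr=0x15c blk=21 s=1: MISS | VC [31, 7, 17, 29]
  [15] addr=0x1d8 blk=29 s=1: VC-HIT | VC [31, 7, 17, 21]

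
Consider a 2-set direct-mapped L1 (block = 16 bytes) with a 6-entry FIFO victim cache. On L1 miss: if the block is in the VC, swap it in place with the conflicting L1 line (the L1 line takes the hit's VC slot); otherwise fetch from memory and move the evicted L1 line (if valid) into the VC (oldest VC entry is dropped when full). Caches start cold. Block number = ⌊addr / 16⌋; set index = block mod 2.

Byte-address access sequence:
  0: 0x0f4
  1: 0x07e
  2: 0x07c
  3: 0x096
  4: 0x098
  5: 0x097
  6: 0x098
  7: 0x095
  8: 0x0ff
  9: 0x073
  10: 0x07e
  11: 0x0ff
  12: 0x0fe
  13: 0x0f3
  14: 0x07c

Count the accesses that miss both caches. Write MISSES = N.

MISSES = 3

0: 0xf4 (blk 15, set 1) → MISS  vc=[]
1: 0x7e (blk 7, set 1) → MISS  vc=[15]
2: 0x7c (blk 7, set 1) → L1-HIT  vc=[15]
3: 0x96 (blk 9, set 1) → MISS  vc=[15, 7]
4: 0x98 (blk 9, set 1) → L1-HIT  vc=[15, 7]
5: 0x97 (blk 9, set 1) → L1-HIT  vc=[15, 7]
6: 0x98 (blk 9, set 1) → L1-HIT  vc=[15, 7]
7: 0x95 (blk 9, set 1) → L1-HIT  vc=[15, 7]
8: 0xff (blk 15, set 1) → VC-HIT  vc=[9, 7]
9: 0x73 (blk 7, set 1) → VC-HIT  vc=[9, 15]
10: 0x7e (blk 7, set 1) → L1-HIT  vc=[9, 15]
11: 0xff (blk 15, set 1) → VC-HIT  vc=[9, 7]
12: 0xfe (blk 15, set 1) → L1-HIT  vc=[9, 7]
13: 0xf3 (blk 15, set 1) → L1-HIT  vc=[9, 7]
14: 0x7c (blk 7, set 1) → VC-HIT  vc=[9, 15]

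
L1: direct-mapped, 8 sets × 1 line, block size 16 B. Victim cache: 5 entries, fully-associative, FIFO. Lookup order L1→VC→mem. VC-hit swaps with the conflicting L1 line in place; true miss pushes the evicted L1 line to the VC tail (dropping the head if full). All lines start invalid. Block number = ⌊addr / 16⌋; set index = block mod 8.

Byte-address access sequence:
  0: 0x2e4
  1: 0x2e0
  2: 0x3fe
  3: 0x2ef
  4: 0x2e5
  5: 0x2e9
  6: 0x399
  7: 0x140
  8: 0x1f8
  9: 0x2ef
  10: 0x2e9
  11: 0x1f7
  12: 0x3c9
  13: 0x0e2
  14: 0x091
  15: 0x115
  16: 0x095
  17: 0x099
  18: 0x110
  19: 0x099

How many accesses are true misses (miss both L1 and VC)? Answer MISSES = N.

MISSES = 9

#0 0x2e4→b46/s6 MISS; vc=[]
#1 0x2e0→b46/s6 L1-HIT; vc=[]
#2 0x3fe→b63/s7 MISS; vc=[]
#3 0x2ef→b46/s6 L1-HIT; vc=[]
#4 0x2e5→b46/s6 L1-HIT; vc=[]
#5 0x2e9→b46/s6 L1-HIT; vc=[]
#6 0x399→b57/s1 MISS; vc=[]
#7 0x140→b20/s4 MISS; vc=[]
#8 0x1f8→b31/s7 MISS; vc=[63]
#9 0x2ef→b46/s6 L1-HIT; vc=[63]
#10 0x2e9→b46/s6 L1-HIT; vc=[63]
#11 0x1f7→b31/s7 L1-HIT; vc=[63]
#12 0x3c9→b60/s4 MISS; vc=[63,20]
#13 0xe2→b14/s6 MISS; vc=[63,20,46]
#14 0x91→b9/s1 MISS; vc=[63,20,46,57]
#15 0x115→b17/s1 MISS; vc=[63,20,46,57,9]
#16 0x95→b9/s1 VC-HIT; vc=[63,20,46,57,17]
#17 0x99→b9/s1 L1-HIT; vc=[63,20,46,57,17]
#18 0x110→b17/s1 VC-HIT; vc=[63,20,46,57,9]
#19 0x99→b9/s1 VC-HIT; vc=[63,20,46,57,17]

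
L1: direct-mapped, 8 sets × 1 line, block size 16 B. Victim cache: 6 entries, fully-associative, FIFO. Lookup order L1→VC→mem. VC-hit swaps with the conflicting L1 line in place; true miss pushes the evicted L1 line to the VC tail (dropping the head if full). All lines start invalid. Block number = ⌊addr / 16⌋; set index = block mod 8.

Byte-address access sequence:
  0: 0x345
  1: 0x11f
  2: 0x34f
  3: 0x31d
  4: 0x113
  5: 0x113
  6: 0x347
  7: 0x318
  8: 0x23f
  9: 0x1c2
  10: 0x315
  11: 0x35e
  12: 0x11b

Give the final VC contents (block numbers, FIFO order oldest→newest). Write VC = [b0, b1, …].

  [0] addr=0x345 blk=52 s=4: MISS | VC []
  [1] addr=0x11f blk=17 s=1: MISS | VC []
  [2] addr=0x34f blk=52 s=4: L1-HIT | VC []
  [3] addr=0x31d blk=49 s=1: MISS | VC [17]
  [4] addr=0x113 blk=17 s=1: VC-HIT | VC [49]
  [5] addr=0x113 blk=17 s=1: L1-HIT | VC [49]
  [6] addr=0x347 blk=52 s=4: L1-HIT | VC [49]
  [7] addr=0x318 blk=49 s=1: VC-HIT | VC [17]
  [8] addr=0x23f blk=35 s=3: MISS | VC [17]
  [9] addr=0x1c2 blk=28 s=4: MISS | VC [17, 52]
  [10] addr=0x315 blk=49 s=1: L1-HIT | VC [17, 52]
  [11] addr=0x35e blk=53 s=5: MISS | VC [17, 52]
  [12] addr=0x11b blk=17 s=1: VC-HIT | VC [49, 52]

VC = [49, 52]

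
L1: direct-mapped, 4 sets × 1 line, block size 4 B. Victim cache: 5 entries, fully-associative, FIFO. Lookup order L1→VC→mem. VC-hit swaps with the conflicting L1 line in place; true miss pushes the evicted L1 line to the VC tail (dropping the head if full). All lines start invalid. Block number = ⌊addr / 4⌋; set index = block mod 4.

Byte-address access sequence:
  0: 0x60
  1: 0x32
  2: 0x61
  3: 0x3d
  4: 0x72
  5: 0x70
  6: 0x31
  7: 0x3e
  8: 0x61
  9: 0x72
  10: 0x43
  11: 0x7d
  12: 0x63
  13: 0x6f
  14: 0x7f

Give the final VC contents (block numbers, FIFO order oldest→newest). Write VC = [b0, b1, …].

VC = [16, 12, 28, 15, 27]

0: 0x60 (blk 24, set 0) → MISS  vc=[]
1: 0x32 (blk 12, set 0) → MISS  vc=[24]
2: 0x61 (blk 24, set 0) → VC-HIT  vc=[12]
3: 0x3d (blk 15, set 3) → MISS  vc=[12]
4: 0x72 (blk 28, set 0) → MISS  vc=[12, 24]
5: 0x70 (blk 28, set 0) → L1-HIT  vc=[12, 24]
6: 0x31 (blk 12, set 0) → VC-HIT  vc=[28, 24]
7: 0x3e (blk 15, set 3) → L1-HIT  vc=[28, 24]
8: 0x61 (blk 24, set 0) → VC-HIT  vc=[28, 12]
9: 0x72 (blk 28, set 0) → VC-HIT  vc=[24, 12]
10: 0x43 (blk 16, set 0) → MISS  vc=[24, 12, 28]
11: 0x7d (blk 31, set 3) → MISS  vc=[24, 12, 28, 15]
12: 0x63 (blk 24, set 0) → VC-HIT  vc=[16, 12, 28, 15]
13: 0x6f (blk 27, set 3) → MISS  vc=[16, 12, 28, 15, 31]
14: 0x7f (blk 31, set 3) → VC-HIT  vc=[16, 12, 28, 15, 27]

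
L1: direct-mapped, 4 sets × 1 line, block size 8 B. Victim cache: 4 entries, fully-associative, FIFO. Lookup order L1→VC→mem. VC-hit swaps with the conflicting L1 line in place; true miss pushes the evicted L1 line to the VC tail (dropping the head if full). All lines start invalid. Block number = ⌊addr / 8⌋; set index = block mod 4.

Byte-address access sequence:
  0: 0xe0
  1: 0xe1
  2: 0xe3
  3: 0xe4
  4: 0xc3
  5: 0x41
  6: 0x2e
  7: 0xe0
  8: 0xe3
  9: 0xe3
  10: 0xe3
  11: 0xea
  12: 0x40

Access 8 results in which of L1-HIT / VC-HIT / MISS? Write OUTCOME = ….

0: 0xe0 (blk 28, set 0) → MISS  vc=[]
1: 0xe1 (blk 28, set 0) → L1-HIT  vc=[]
2: 0xe3 (blk 28, set 0) → L1-HIT  vc=[]
3: 0xe4 (blk 28, set 0) → L1-HIT  vc=[]
4: 0xc3 (blk 24, set 0) → MISS  vc=[28]
5: 0x41 (blk 8, set 0) → MISS  vc=[28, 24]
6: 0x2e (blk 5, set 1) → MISS  vc=[28, 24]
7: 0xe0 (blk 28, set 0) → VC-HIT  vc=[8, 24]
8: 0xe3 (blk 28, set 0) → L1-HIT  vc=[8, 24]
9: 0xe3 (blk 28, set 0) → L1-HIT  vc=[8, 24]
10: 0xe3 (blk 28, set 0) → L1-HIT  vc=[8, 24]
11: 0xea (blk 29, set 1) → MISS  vc=[8, 24, 5]
12: 0x40 (blk 8, set 0) → VC-HIT  vc=[28, 24, 5]

OUTCOME = L1-HIT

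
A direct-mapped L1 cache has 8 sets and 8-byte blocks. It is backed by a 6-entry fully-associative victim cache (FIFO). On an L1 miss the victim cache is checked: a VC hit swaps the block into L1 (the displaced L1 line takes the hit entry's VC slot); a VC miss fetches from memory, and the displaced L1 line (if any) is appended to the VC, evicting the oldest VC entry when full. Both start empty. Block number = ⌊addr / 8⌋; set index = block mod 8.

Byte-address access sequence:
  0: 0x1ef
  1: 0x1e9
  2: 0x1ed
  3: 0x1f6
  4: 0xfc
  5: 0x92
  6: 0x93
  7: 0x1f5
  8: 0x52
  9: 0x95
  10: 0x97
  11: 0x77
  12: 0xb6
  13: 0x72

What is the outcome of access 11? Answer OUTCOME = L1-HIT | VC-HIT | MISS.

OUTCOME = MISS

#0 0x1ef→b61/s5 MISS; vc=[]
#1 0x1e9→b61/s5 L1-HIT; vc=[]
#2 0x1ed→b61/s5 L1-HIT; vc=[]
#3 0x1f6→b62/s6 MISS; vc=[]
#4 0xfc→b31/s7 MISS; vc=[]
#5 0x92→b18/s2 MISS; vc=[]
#6 0x93→b18/s2 L1-HIT; vc=[]
#7 0x1f5→b62/s6 L1-HIT; vc=[]
#8 0x52→b10/s2 MISS; vc=[18]
#9 0x95→b18/s2 VC-HIT; vc=[10]
#10 0x97→b18/s2 L1-HIT; vc=[10]
#11 0x77→b14/s6 MISS; vc=[10,62]
#12 0xb6→b22/s6 MISS; vc=[10,62,14]
#13 0x72→b14/s6 VC-HIT; vc=[10,62,22]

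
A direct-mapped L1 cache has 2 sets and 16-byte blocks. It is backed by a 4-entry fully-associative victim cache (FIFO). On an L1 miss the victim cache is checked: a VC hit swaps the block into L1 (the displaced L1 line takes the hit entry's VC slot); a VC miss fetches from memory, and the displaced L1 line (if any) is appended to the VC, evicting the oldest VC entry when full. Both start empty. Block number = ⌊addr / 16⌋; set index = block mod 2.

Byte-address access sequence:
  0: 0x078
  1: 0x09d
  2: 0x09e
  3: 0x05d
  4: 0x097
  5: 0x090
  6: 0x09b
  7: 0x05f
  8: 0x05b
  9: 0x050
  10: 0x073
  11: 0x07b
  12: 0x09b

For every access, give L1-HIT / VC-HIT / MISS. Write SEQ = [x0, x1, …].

#0 0x78→b7/s1 MISS; vc=[]
#1 0x9d→b9/s1 MISS; vc=[7]
#2 0x9e→b9/s1 L1-HIT; vc=[7]
#3 0x5d→b5/s1 MISS; vc=[7,9]
#4 0x97→b9/s1 VC-HIT; vc=[7,5]
#5 0x90→b9/s1 L1-HIT; vc=[7,5]
#6 0x9b→b9/s1 L1-HIT; vc=[7,5]
#7 0x5f→b5/s1 VC-HIT; vc=[7,9]
#8 0x5b→b5/s1 L1-HIT; vc=[7,9]
#9 0x50→b5/s1 L1-HIT; vc=[7,9]
#10 0x73→b7/s1 VC-HIT; vc=[5,9]
#11 0x7b→b7/s1 L1-HIT; vc=[5,9]
#12 0x9b→b9/s1 VC-HIT; vc=[5,7]

SEQ = [MISS, MISS, L1-HIT, MISS, VC-HIT, L1-HIT, L1-HIT, VC-HIT, L1-HIT, L1-HIT, VC-HIT, L1-HIT, VC-HIT]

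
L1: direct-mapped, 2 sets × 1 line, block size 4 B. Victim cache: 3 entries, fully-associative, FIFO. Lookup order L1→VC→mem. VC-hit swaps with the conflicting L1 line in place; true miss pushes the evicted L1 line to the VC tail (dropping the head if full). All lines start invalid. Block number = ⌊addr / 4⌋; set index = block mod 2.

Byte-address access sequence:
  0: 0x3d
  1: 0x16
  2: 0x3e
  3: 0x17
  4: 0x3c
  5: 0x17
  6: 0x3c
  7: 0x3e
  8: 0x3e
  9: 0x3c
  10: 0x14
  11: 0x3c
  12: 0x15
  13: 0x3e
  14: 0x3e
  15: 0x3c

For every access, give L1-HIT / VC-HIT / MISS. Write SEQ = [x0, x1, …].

0: 0x3d (blk 15, set 1) → MISS  vc=[]
1: 0x16 (blk 5, set 1) → MISS  vc=[15]
2: 0x3e (blk 15, set 1) → VC-HIT  vc=[5]
3: 0x17 (blk 5, set 1) → VC-HIT  vc=[15]
4: 0x3c (blk 15, set 1) → VC-HIT  vc=[5]
5: 0x17 (blk 5, set 1) → VC-HIT  vc=[15]
6: 0x3c (blk 15, set 1) → VC-HIT  vc=[5]
7: 0x3e (blk 15, set 1) → L1-HIT  vc=[5]
8: 0x3e (blk 15, set 1) → L1-HIT  vc=[5]
9: 0x3c (blk 15, set 1) → L1-HIT  vc=[5]
10: 0x14 (blk 5, set 1) → VC-HIT  vc=[15]
11: 0x3c (blk 15, set 1) → VC-HIT  vc=[5]
12: 0x15 (blk 5, set 1) → VC-HIT  vc=[15]
13: 0x3e (blk 15, set 1) → VC-HIT  vc=[5]
14: 0x3e (blk 15, set 1) → L1-HIT  vc=[5]
15: 0x3c (blk 15, set 1) → L1-HIT  vc=[5]

SEQ = [MISS, MISS, VC-HIT, VC-HIT, VC-HIT, VC-HIT, VC-HIT, L1-HIT, L1-HIT, L1-HIT, VC-HIT, VC-HIT, VC-HIT, VC-HIT, L1-HIT, L1-HIT]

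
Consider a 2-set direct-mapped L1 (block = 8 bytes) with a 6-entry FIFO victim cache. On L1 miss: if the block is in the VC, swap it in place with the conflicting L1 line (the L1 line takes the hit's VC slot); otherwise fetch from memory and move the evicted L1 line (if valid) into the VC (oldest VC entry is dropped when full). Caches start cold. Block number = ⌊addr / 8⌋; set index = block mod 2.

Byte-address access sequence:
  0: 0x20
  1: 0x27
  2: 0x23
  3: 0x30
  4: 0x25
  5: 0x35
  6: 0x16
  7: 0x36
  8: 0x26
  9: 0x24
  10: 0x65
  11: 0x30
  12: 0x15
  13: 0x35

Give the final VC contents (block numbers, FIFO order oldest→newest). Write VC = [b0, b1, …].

  [0] addr=0x20 blk=4 s=0: MISS | VC []
  [1] addr=0x27 blk=4 s=0: L1-HIT | VC []
  [2] addr=0x23 blk=4 s=0: L1-HIT | VC []
  [3] addr=0x30 blk=6 s=0: MISS | VC [4]
  [4] addr=0x25 blk=4 s=0: VC-HIT | VC [6]
  [5] addr=0x35 blk=6 s=0: VC-HIT | VC [4]
  [6] addr=0x16 blk=2 s=0: MISS | VC [4, 6]
  [7] addr=0x36 blk=6 s=0: VC-HIT | VC [4, 2]
  [8] addr=0x26 blk=4 s=0: VC-HIT | VC [6, 2]
  [9] addr=0x24 blk=4 s=0: L1-HIT | VC [6, 2]
  [10] addr=0x65 blk=12 s=0: MISS | VC [6, 2, 4]
  [11] addr=0x30 blk=6 s=0: VC-HIT | VC [12, 2, 4]
  [12] addr=0x15 blk=2 s=0: VC-HIT | VC [12, 6, 4]
  [13] addr=0x35 blk=6 s=0: VC-HIT | VC [12, 2, 4]

VC = [12, 2, 4]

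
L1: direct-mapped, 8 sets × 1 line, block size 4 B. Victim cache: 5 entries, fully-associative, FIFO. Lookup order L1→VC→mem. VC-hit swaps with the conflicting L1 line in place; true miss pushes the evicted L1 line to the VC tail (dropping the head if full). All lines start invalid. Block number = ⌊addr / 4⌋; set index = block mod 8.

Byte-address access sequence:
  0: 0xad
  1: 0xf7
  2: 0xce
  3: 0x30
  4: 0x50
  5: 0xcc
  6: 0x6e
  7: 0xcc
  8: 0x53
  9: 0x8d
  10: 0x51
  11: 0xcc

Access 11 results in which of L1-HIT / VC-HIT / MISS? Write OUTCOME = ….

OUTCOME = VC-HIT

0: 0xad (blk 43, set 3) → MISS  vc=[]
1: 0xf7 (blk 61, set 5) → MISS  vc=[]
2: 0xce (blk 51, set 3) → MISS  vc=[43]
3: 0x30 (blk 12, set 4) → MISS  vc=[43]
4: 0x50 (blk 20, set 4) → MISS  vc=[43, 12]
5: 0xcc (blk 51, set 3) → L1-HIT  vc=[43, 12]
6: 0x6e (blk 27, set 3) → MISS  vc=[43, 12, 51]
7: 0xcc (blk 51, set 3) → VC-HIT  vc=[43, 12, 27]
8: 0x53 (blk 20, set 4) → L1-HIT  vc=[43, 12, 27]
9: 0x8d (blk 35, set 3) → MISS  vc=[43, 12, 27, 51]
10: 0x51 (blk 20, set 4) → L1-HIT  vc=[43, 12, 27, 51]
11: 0xcc (blk 51, set 3) → VC-HIT  vc=[43, 12, 27, 35]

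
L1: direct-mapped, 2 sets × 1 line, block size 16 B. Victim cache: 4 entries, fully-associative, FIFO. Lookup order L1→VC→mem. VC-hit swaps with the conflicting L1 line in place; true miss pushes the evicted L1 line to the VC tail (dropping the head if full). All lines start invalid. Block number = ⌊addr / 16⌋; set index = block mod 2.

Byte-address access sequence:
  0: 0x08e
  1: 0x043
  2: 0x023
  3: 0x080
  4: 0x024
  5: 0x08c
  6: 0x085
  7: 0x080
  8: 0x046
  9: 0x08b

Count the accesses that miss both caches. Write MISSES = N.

  [0] addr=0x8e blk=8 s=0: MISS | VC []
  [1] addr=0x43 blk=4 s=0: MISS | VC [8]
  [2] addr=0x23 blk=2 s=0: MISS | VC [8, 4]
  [3] addr=0x80 blk=8 s=0: VC-HIT | VC [2, 4]
  [4] addr=0x24 blk=2 s=0: VC-HIT | VC [8, 4]
  [5] addr=0x8c blk=8 s=0: VC-HIT | VC [2, 4]
  [6] addr=0x85 blk=8 s=0: L1-HIT | VC [2, 4]
  [7] addr=0x80 blk=8 s=0: L1-HIT | VC [2, 4]
  [8] addr=0x46 blk=4 s=0: VC-HIT | VC [2, 8]
  [9] addr=0x8b blk=8 s=0: VC-HIT | VC [2, 4]

MISSES = 3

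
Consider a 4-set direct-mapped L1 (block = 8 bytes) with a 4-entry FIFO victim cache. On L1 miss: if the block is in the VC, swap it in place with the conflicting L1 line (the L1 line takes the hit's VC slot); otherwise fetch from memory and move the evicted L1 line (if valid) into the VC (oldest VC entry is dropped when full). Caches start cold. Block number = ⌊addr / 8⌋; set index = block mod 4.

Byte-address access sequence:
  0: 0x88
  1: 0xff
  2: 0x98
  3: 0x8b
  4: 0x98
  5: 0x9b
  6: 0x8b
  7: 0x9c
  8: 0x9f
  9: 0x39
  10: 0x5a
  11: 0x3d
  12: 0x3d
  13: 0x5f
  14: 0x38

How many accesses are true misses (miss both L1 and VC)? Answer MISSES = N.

#0 0x88→b17/s1 MISS; vc=[]
#1 0xff→b31/s3 MISS; vc=[]
#2 0x98→b19/s3 MISS; vc=[31]
#3 0x8b→b17/s1 L1-HIT; vc=[31]
#4 0x98→b19/s3 L1-HIT; vc=[31]
#5 0x9b→b19/s3 L1-HIT; vc=[31]
#6 0x8b→b17/s1 L1-HIT; vc=[31]
#7 0x9c→b19/s3 L1-HIT; vc=[31]
#8 0x9f→b19/s3 L1-HIT; vc=[31]
#9 0x39→b7/s3 MISS; vc=[31,19]
#10 0x5a→b11/s3 MISS; vc=[31,19,7]
#11 0x3d→b7/s3 VC-HIT; vc=[31,19,11]
#12 0x3d→b7/s3 L1-HIT; vc=[31,19,11]
#13 0x5f→b11/s3 VC-HIT; vc=[31,19,7]
#14 0x38→b7/s3 VC-HIT; vc=[31,19,11]

MISSES = 5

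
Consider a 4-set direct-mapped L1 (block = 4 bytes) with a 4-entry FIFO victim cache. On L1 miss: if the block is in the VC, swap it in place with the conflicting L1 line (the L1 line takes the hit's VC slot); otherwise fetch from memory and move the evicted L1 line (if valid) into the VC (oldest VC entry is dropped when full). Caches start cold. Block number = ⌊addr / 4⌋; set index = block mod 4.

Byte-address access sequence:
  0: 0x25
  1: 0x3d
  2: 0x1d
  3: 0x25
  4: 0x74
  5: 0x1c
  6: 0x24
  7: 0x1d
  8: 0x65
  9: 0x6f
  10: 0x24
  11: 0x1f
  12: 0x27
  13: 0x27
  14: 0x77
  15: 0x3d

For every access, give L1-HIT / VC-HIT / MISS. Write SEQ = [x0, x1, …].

SEQ = [MISS, MISS, MISS, L1-HIT, MISS, L1-HIT, VC-HIT, L1-HIT, MISS, MISS, VC-HIT, VC-HIT, L1-HIT, L1-HIT, VC-HIT, VC-HIT]

  [0] addr=0x25 blk=9 s=1: MISS | VC []
  [1] addr=0x3d blk=15 s=3: MISS | VC []
  [2] addr=0x1d blk=7 s=3: MISS | VC [15]
  [3] addr=0x25 blk=9 s=1: L1-HIT | VC [15]
  [4] addr=0x74 blk=29 s=1: MISS | VC [15, 9]
  [5] addr=0x1c blk=7 s=3: L1-HIT | VC [15, 9]
  [6] addr=0x24 blk=9 s=1: VC-HIT | VC [15, 29]
  [7] addr=0x1d blk=7 s=3: L1-HIT | VC [15, 29]
  [8] addr=0x65 blk=25 s=1: MISS | VC [15, 29, 9]
  [9] addr=0x6f blk=27 s=3: MISS | VC [15, 29, 9, 7]
  [10] addr=0x24 blk=9 s=1: VC-HIT | VC [15, 29, 25, 7]
  [11] addr=0x1f blk=7 s=3: VC-HIT | VC [15, 29, 25, 27]
  [12] addr=0x27 blk=9 s=1: L1-HIT | VC [15, 29, 25, 27]
  [13] addr=0x27 blk=9 s=1: L1-HIT | VC [15, 29, 25, 27]
  [14] addr=0x77 blk=29 s=1: VC-HIT | VC [15, 9, 25, 27]
  [15] addr=0x3d blk=15 s=3: VC-HIT | VC [7, 9, 25, 27]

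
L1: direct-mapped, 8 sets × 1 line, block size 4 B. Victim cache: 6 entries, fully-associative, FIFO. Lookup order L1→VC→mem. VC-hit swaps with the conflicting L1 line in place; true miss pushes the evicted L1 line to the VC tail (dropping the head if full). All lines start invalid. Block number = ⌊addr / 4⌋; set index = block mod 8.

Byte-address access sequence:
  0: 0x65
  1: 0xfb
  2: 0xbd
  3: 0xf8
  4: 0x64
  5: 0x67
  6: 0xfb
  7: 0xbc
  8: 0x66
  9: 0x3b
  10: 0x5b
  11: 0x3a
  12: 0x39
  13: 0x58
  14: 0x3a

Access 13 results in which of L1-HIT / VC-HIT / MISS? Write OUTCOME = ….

OUTCOME = VC-HIT

#0 0x65→b25/s1 MISS; vc=[]
#1 0xfb→b62/s6 MISS; vc=[]
#2 0xbd→b47/s7 MISS; vc=[]
#3 0xf8→b62/s6 L1-HIT; vc=[]
#4 0x64→b25/s1 L1-HIT; vc=[]
#5 0x67→b25/s1 L1-HIT; vc=[]
#6 0xfb→b62/s6 L1-HIT; vc=[]
#7 0xbc→b47/s7 L1-HIT; vc=[]
#8 0x66→b25/s1 L1-HIT; vc=[]
#9 0x3b→b14/s6 MISS; vc=[62]
#10 0x5b→b22/s6 MISS; vc=[62,14]
#11 0x3a→b14/s6 VC-HIT; vc=[62,22]
#12 0x39→b14/s6 L1-HIT; vc=[62,22]
#13 0x58→b22/s6 VC-HIT; vc=[62,14]
#14 0x3a→b14/s6 VC-HIT; vc=[62,22]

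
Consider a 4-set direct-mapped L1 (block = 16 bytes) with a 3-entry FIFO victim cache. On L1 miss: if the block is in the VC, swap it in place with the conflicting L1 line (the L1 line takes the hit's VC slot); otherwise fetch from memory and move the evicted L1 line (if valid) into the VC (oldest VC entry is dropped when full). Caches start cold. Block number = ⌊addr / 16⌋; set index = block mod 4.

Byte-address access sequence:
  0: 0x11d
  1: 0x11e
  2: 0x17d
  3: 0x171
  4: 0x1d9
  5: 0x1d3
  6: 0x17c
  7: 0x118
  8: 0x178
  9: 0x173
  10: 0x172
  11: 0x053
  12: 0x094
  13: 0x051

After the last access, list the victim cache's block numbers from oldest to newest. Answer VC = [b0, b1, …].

VC = [29, 17, 9]

#0 0x11d→b17/s1 MISS; vc=[]
#1 0x11e→b17/s1 L1-HIT; vc=[]
#2 0x17d→b23/s3 MISS; vc=[]
#3 0x171→b23/s3 L1-HIT; vc=[]
#4 0x1d9→b29/s1 MISS; vc=[17]
#5 0x1d3→b29/s1 L1-HIT; vc=[17]
#6 0x17c→b23/s3 L1-HIT; vc=[17]
#7 0x118→b17/s1 VC-HIT; vc=[29]
#8 0x178→b23/s3 L1-HIT; vc=[29]
#9 0x173→b23/s3 L1-HIT; vc=[29]
#10 0x172→b23/s3 L1-HIT; vc=[29]
#11 0x53→b5/s1 MISS; vc=[29,17]
#12 0x94→b9/s1 MISS; vc=[29,17,5]
#13 0x51→b5/s1 VC-HIT; vc=[29,17,9]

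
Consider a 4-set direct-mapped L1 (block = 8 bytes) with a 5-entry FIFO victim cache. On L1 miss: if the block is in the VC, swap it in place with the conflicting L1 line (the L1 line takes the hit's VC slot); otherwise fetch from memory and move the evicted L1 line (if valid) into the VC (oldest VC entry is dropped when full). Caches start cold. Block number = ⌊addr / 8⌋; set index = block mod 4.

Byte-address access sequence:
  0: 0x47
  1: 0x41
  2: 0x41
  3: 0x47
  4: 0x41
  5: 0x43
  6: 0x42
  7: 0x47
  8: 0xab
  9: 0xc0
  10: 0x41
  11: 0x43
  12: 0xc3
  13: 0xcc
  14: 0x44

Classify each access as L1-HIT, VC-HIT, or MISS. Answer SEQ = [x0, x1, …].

SEQ = [MISS, L1-HIT, L1-HIT, L1-HIT, L1-HIT, L1-HIT, L1-HIT, L1-HIT, MISS, MISS, VC-HIT, L1-HIT, VC-HIT, MISS, VC-HIT]

0: 0x47 (blk 8, set 0) → MISS  vc=[]
1: 0x41 (blk 8, set 0) → L1-HIT  vc=[]
2: 0x41 (blk 8, set 0) → L1-HIT  vc=[]
3: 0x47 (blk 8, set 0) → L1-HIT  vc=[]
4: 0x41 (blk 8, set 0) → L1-HIT  vc=[]
5: 0x43 (blk 8, set 0) → L1-HIT  vc=[]
6: 0x42 (blk 8, set 0) → L1-HIT  vc=[]
7: 0x47 (blk 8, set 0) → L1-HIT  vc=[]
8: 0xab (blk 21, set 1) → MISS  vc=[]
9: 0xc0 (blk 24, set 0) → MISS  vc=[8]
10: 0x41 (blk 8, set 0) → VC-HIT  vc=[24]
11: 0x43 (blk 8, set 0) → L1-HIT  vc=[24]
12: 0xc3 (blk 24, set 0) → VC-HIT  vc=[8]
13: 0xcc (blk 25, set 1) → MISS  vc=[8, 21]
14: 0x44 (blk 8, set 0) → VC-HIT  vc=[24, 21]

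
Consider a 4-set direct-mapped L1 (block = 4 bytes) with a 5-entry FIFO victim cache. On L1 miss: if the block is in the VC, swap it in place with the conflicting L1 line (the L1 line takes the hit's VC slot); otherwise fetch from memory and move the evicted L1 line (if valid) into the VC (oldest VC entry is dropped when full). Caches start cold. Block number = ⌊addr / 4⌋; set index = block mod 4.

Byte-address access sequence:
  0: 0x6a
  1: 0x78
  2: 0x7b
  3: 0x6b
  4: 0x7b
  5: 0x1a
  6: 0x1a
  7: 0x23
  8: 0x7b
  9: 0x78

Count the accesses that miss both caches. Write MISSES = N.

MISSES = 4

0: 0x6a (blk 26, set 2) → MISS  vc=[]
1: 0x78 (blk 30, set 2) → MISS  vc=[26]
2: 0x7b (blk 30, set 2) → L1-HIT  vc=[26]
3: 0x6b (blk 26, set 2) → VC-HIT  vc=[30]
4: 0x7b (blk 30, set 2) → VC-HIT  vc=[26]
5: 0x1a (blk 6, set 2) → MISS  vc=[26, 30]
6: 0x1a (blk 6, set 2) → L1-HIT  vc=[26, 30]
7: 0x23 (blk 8, set 0) → MISS  vc=[26, 30]
8: 0x7b (blk 30, set 2) → VC-HIT  vc=[26, 6]
9: 0x78 (blk 30, set 2) → L1-HIT  vc=[26, 6]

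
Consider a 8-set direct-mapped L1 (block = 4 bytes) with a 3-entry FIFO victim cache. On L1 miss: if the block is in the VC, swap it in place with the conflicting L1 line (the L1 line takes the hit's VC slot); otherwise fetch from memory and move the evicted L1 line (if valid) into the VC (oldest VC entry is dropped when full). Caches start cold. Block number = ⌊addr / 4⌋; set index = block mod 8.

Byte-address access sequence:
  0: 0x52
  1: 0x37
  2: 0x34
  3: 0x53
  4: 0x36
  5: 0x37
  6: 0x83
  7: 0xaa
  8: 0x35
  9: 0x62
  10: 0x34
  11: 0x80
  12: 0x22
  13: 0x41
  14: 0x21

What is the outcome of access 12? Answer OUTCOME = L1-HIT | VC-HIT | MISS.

  [0] addr=0x52 blk=20 s=4: MISS | VC []
  [1] addr=0x37 blk=13 s=5: MISS | VC []
  [2] addr=0x34 blk=13 s=5: L1-HIT | VC []
  [3] addr=0x53 blk=20 s=4: L1-HIT | VC []
  [4] addr=0x36 blk=13 s=5: L1-HIT | VC []
  [5] addr=0x37 blk=13 s=5: L1-HIT | VC []
  [6] addr=0x83 blk=32 s=0: MISS | VC []
  [7] addr=0xaa blk=42 s=2: MISS | VC []
  [8] addr=0x35 blk=13 s=5: L1-HIT | VC []
  [9] addr=0x62 blk=24 s=0: MISS | VC [32]
  [10] addr=0x34 blk=13 s=5: L1-HIT | VC [32]
  [11] addr=0x80 blk=32 s=0: VC-HIT | VC [24]
  [12] addr=0x22 blk=8 s=0: MISS | VC [24, 32]
  [13] addr=0x41 blk=16 s=0: MISS | VC [24, 32, 8]
  [14] addr=0x21 blk=8 s=0: VC-HIT | VC [24, 32, 16]

OUTCOME = MISS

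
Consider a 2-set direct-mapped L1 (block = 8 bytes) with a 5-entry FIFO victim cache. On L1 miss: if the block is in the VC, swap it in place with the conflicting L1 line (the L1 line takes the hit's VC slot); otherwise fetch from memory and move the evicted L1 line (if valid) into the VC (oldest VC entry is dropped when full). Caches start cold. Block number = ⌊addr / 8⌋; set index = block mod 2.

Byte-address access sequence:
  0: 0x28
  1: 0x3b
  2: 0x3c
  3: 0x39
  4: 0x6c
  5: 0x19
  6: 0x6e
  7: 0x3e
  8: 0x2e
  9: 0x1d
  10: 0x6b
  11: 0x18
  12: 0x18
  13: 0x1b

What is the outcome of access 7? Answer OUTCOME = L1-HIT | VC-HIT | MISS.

OUTCOME = VC-HIT

0: 0x28 (blk 5, set 1) → MISS  vc=[]
1: 0x3b (blk 7, set 1) → MISS  vc=[5]
2: 0x3c (blk 7, set 1) → L1-HIT  vc=[5]
3: 0x39 (blk 7, set 1) → L1-HIT  vc=[5]
4: 0x6c (blk 13, set 1) → MISS  vc=[5, 7]
5: 0x19 (blk 3, set 1) → MISS  vc=[5, 7, 13]
6: 0x6e (blk 13, set 1) → VC-HIT  vc=[5, 7, 3]
7: 0x3e (blk 7, set 1) → VC-HIT  vc=[5, 13, 3]
8: 0x2e (blk 5, set 1) → VC-HIT  vc=[7, 13, 3]
9: 0x1d (blk 3, set 1) → VC-HIT  vc=[7, 13, 5]
10: 0x6b (blk 13, set 1) → VC-HIT  vc=[7, 3, 5]
11: 0x18 (blk 3, set 1) → VC-HIT  vc=[7, 13, 5]
12: 0x18 (blk 3, set 1) → L1-HIT  vc=[7, 13, 5]
13: 0x1b (blk 3, set 1) → L1-HIT  vc=[7, 13, 5]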